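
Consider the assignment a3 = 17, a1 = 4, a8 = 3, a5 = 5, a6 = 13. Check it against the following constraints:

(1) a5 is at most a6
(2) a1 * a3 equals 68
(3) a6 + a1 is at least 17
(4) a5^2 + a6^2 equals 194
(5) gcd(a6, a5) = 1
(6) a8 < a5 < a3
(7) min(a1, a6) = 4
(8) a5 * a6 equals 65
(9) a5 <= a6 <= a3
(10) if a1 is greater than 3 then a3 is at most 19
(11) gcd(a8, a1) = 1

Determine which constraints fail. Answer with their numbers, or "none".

None — every constraint holds.

(1) a5 = 5, a6 = 13; 5 ≤ 13 — holds.
(2) a1 * a3 = 4 * 17 = 68 — holds.
(3) a6 + a1 = 13 + 4 = 17; 17 ≥ 17 — holds.
(4) a5^2 + a6^2 = 5^2 + 13^2 = 25 + 169 = 194 — holds.
(5) gcd(13, 5) = 1 — holds.
(6) values 3 < 5 < 17 — holds.
(7) min(4, 13) = 4 — holds.
(8) a5 * a6 = 5 * 13 = 65 — holds.
(9) values 5 <= 13 <= 17 — holds.
(10) a1 = 4 > 3, so we need a3 ≤ 19; a3 = 17 ≤ 19 — holds.
(11) gcd(3, 4) = 1 — holds.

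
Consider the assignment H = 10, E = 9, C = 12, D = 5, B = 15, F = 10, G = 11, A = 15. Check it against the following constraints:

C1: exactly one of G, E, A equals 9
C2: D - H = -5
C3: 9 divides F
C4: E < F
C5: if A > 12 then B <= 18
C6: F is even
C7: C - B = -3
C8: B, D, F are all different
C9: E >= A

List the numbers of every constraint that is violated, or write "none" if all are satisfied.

C1: G=11, E=9, A=15; 1 of them equals 9  OK
C2: D - H = 5 - 10 = -5  OK
C3: 10 = 9*1 + 1, so 9 does not divide 10  FAIL
C4: E = 9, F = 10; 9 < 10  OK
C5: A = 15 > 12, so we need B ≤ 18; B = 15 ≤ 18  OK
C6: F = 10 is even  OK
C7: C - B = 12 - 15 = -3  OK
C8: values 15, 5, 10 are pairwise distinct  OK
C9: E = 9, A = 15; 9 < 15 (want ≥)  FAIL

The assignment fails constraints 3, 9.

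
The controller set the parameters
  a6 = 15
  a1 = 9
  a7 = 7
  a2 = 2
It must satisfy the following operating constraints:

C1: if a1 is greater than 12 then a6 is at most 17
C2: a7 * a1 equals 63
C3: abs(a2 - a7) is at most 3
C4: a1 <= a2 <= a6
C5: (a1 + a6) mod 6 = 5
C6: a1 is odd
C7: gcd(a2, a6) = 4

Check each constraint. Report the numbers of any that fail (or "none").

No — constraints 3, 4, 5, and 7 are not satisfied.

C1: a1 = 9, not > 12; antecedent false, conditional vacuously true — satisfied.
C2: a7 * a1 = 7 * 9 = 63 — satisfied.
C3: abs(2 - 7) = 5; 5 > 3, exceeds bound 3 — violated.
C4: values 9, 2, 15; a1 = 9 is not <= a2 = 2 — violated.
C5: a1 + a6 = 24; 24 mod 6 = 0, not 5 — violated.
C6: a1 = 9 is odd — satisfied.
C7: gcd(2, 15) = 1, not 4 — violated.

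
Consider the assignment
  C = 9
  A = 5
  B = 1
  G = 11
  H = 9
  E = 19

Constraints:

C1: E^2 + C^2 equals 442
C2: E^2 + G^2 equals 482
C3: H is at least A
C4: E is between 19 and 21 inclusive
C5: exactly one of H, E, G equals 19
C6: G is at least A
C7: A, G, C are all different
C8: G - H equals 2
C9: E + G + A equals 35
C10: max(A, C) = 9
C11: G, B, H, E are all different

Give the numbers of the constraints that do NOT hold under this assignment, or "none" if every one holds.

The assignment satisfies every constraint.

C1: E^2 + C^2 = 19^2 + 9^2 = 361 + 81 = 442 — satisfied.
C2: E^2 + G^2 = 19^2 + 11^2 = 361 + 121 = 482 — satisfied.
C3: H = 9, A = 5; 9 ≥ 5 — satisfied.
C4: E = 19 lies in [19, 21] — satisfied.
C5: H=9, E=19, G=11; 1 of them equals 19 — satisfied.
C6: G = 11, A = 5; 11 ≥ 5 — satisfied.
C7: values 5, 11, 9 are pairwise distinct — satisfied.
C8: G - H = 11 - 9 = 2 — satisfied.
C9: E + G + A = 19 + 11 + 5 = 35 — satisfied.
C10: max(5, 9) = 9 — satisfied.
C11: values 11, 1, 9, 19 are pairwise distinct — satisfied.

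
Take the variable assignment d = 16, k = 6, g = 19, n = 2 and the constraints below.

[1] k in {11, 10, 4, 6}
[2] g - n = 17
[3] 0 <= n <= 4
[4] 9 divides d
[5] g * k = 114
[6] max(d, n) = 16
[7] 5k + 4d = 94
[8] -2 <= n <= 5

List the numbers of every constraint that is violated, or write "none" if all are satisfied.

[1] k = 6 is in {11, 10, 4, 6}  holds
[2] g - n = 19 - 2 = 17  holds
[3] n = 2 lies in [0, 4]  holds
[4] 16 = 9*1 + 7, so 9 does not divide 16  fails
[5] g * k = 19 * 6 = 114  holds
[6] max(16, 2) = 16  holds
[7] 5k + 4d = 5(6) + 4(16) = 94  holds
[8] n = 2 lies in [-2, 5]  holds

Constraint 4 does not hold.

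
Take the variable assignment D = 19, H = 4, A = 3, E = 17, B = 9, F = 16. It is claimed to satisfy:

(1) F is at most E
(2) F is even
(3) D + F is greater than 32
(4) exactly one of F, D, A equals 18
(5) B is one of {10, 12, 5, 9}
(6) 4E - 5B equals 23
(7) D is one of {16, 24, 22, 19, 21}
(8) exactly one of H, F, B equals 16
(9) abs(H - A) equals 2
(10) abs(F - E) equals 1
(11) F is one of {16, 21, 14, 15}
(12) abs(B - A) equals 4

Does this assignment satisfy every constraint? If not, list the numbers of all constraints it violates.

Constraints 4, 9, and 12 are violated.

(1) F = 16, E = 17; 16 ≤ 17  ✔
(2) F = 16 is even  ✔
(3) D + F = 19 + 16 = 35; 35 > 32  ✔
(4) F=16, D=19, A=3; 0 of them equal 18, not exactly one  ✘
(5) B = 9 is in {10, 12, 5, 9}  ✔
(6) 4E - 5B = 4(17) - 5(9) = 23  ✔
(7) D = 19 is in {16, 24, 22, 19, 21}  ✔
(8) H=4, F=16, B=9; 1 of them equals 16  ✔
(9) abs(4 - 3) = 1, not 2  ✘
(10) abs(16 - 17) = 1  ✔
(11) F = 16 is in {16, 21, 14, 15}  ✔
(12) abs(9 - 3) = 6, not 4  ✘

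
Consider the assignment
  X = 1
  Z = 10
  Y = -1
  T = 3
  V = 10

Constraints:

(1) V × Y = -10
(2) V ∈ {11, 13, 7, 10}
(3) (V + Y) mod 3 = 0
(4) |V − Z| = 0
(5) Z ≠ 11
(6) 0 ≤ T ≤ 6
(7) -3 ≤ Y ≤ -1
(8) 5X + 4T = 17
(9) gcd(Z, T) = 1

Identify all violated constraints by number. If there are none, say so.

No violations.

(1) V × Y = 10 × (-1) = -10 — OK.
(2) V = 10 is in {11, 13, 7, 10} — OK.
(3) V + Y = 9; 9 mod 3 = 0 — OK.
(4) |10 − 10| = 0 — OK.
(5) Z = 10, and 10 ≠ 11 — OK.
(6) T = 3 lies in [0, 6] — OK.
(7) Y = -1 lies in [-3, -1] — OK.
(8) 5X + 4T = 5(1) + 4(3) = 17 — OK.
(9) gcd(10, 3) = 1 — OK.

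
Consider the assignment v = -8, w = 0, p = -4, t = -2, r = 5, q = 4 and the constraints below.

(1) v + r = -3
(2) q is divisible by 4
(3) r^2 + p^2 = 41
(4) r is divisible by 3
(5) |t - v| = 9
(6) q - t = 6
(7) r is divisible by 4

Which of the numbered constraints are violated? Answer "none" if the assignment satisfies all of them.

The assignment fails constraints 4, 5, and 7.

(1) v + r = -8 + 5 = -3 — holds.
(2) 4 / 4 = 1, so 4 divides 4 — holds.
(3) r^2 + p^2 = 5^2 + (-4)^2 = 25 + 16 = 41 — holds.
(4) 5 = 3*1 + 2, so 3 does not divide 5 — fails.
(5) |-2 - (-8)| = 6, not 9 — fails.
(6) q - t = 4 - (-2) = 6 — holds.
(7) 5 = 4*1 + 1, so 4 does not divide 5 — fails.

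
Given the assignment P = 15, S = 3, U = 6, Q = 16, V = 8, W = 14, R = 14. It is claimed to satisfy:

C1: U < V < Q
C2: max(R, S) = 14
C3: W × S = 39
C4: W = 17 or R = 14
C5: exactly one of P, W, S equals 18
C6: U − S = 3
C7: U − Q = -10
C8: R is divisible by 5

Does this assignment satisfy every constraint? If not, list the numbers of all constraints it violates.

Constraints 3, 5, 8 are violated.

C1: values 6 < 8 < 16 — OK.
C2: max(14, 3) = 14 — OK.
C3: W × S = 14 × 3 = 42, not 39 — violated.
C4: W = 14 ≠ 17, but R = 14 = 14 (second disjunct) — OK.
C5: P=15, W=14, S=3; 0 of them equal 18, not exactly one — violated.
C6: U − S = 6 − 3 = 3 — OK.
C7: U − Q = 6 − 16 = -10 — OK.
C8: 14 = 5×2 + 4, so 5 does not divide 14 — violated.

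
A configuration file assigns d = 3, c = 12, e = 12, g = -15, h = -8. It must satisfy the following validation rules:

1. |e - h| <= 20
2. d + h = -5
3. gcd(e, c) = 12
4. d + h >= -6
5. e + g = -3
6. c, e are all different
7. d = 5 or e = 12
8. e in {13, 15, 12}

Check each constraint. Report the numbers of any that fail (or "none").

1. |12 - (-8)| = 20; 20 ≤ 20 — satisfied.
2. d + h = 3 + (-8) = -5 — satisfied.
3. gcd(12, 12) = 12 — satisfied.
4. d + h = 3 + (-8) = -5; -5 ≥ -6 — satisfied.
5. e + g = 12 + (-15) = -3 — satisfied.
6. c = e = 12, not all different — violated.
7. d = 3 ≠ 5, but e = 12 = 12 (second disjunct) — satisfied.
8. e = 12 is in {13, 15, 12} — satisfied.

The assignment fails constraint 6.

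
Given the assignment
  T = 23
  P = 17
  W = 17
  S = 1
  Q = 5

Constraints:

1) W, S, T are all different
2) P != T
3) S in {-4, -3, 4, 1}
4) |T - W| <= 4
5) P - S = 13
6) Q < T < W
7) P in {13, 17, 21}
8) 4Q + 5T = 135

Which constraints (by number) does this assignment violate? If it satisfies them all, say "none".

1) values 17, 1, 23 are pairwise distinct — satisfied.
2) P = 17, T = 23; distinct — satisfied.
3) S = 1 is in {-4, -3, 4, 1} — satisfied.
4) |23 - 17| = 6; 6 > 4, exceeds bound 4 — violated.
5) P - S = 17 - 1 = 16, not 13 — violated.
6) values 5, 23, 17; T = 23 is not < W = 17 — violated.
7) P = 17 is in {13, 17, 21} — satisfied.
8) 4Q + 5T = 4(5) + 5(23) = 135 — satisfied.

The assignment fails constraints 4, 5, and 6.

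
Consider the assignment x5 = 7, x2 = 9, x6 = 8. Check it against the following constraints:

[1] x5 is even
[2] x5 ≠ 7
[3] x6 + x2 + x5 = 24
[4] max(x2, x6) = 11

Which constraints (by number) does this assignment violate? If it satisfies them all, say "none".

[1] x5 = 7 is odd — violated.
[2] x5 = 7, but 7 is required to differ — violated.
[3] x6 + x2 + x5 = 8 + 9 + 7 = 24 — satisfied.
[4] max(9, 8) = 9, not 11 — violated.

No — constraints 1, 2, and 4 are not satisfied.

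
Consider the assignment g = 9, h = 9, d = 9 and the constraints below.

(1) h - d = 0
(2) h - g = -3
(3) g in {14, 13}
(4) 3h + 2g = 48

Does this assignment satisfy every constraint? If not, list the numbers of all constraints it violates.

No — constraints 2, 3, 4 are not satisfied.

(1) h - d = 9 - 9 = 0 — OK.
(2) h - g = 9 - 9 = 0, not -3 — violated.
(3) g = 9 is not in {14, 13} — violated.
(4) 3h + 2g = 3(9) + 2(9) = 45, not 48 — violated.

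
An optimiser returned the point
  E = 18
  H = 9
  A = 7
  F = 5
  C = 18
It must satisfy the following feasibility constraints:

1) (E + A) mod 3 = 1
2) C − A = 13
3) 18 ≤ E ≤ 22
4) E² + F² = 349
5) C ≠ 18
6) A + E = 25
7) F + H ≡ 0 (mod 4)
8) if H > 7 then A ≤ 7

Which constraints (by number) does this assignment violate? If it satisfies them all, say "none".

Violated: 2, 5, and 7.

1) E + A = 25; 25 mod 3 = 1 — satisfied.
2) C − A = 18 − 7 = 11, not 13 — violated.
3) E = 18 lies in [18, 22] — satisfied.
4) E² + F² = 18² + 5² = 324 + 25 = 349 — satisfied.
5) C = 18, but 18 is required to differ — violated.
6) A + E = 7 + 18 = 25 — satisfied.
7) F + H = 14; 14 mod 4 = 2, not 0 — violated.
8) H = 9 > 7, so we need A ≤ 7; A = 7 ≤ 7 — satisfied.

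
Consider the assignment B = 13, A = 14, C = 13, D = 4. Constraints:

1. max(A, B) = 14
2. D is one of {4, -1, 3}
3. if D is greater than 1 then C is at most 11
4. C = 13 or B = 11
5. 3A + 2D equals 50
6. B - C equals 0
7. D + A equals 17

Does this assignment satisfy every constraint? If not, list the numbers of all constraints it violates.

Violated: 3 and 7.

1. max(14, 13) = 14  yes
2. D = 4 is in {4, -1, 3}  yes
3. D = 4 > 1, so we need C ≤ 11; but C = 13 > 11  no
4. C = 13 = 13 (first disjunct)  yes
5. 3A + 2D = 3(14) + 2(4) = 50  yes
6. B - C = 13 - 13 = 0  yes
7. D + A = 4 + 14 = 18, not 17  no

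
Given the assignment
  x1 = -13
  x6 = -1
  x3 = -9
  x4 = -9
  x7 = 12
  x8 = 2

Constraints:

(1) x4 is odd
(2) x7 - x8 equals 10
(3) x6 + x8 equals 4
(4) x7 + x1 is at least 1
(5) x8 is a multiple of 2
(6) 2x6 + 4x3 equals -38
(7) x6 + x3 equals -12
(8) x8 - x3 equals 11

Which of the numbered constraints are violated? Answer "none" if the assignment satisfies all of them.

(1) x4 = -9 is odd — holds.
(2) x7 - x8 = 12 - 2 = 10 — holds.
(3) x6 + x8 = -1 + 2 = 1, not 4 — does not hold.
(4) x7 + x1 = 12 + (-13) = -1; -1 < 1, bound 1 not met — does not hold.
(5) 2 / 2 = 1, so 2 divides 2 — holds.
(6) 2x6 + 4x3 = 2(-1) + 4(-9) = -38 — holds.
(7) x6 + x3 = -1 + (-9) = -10, not -12 — does not hold.
(8) x8 - x3 = 2 - (-9) = 11 — holds.

Constraints 3, 4, 7 do not hold.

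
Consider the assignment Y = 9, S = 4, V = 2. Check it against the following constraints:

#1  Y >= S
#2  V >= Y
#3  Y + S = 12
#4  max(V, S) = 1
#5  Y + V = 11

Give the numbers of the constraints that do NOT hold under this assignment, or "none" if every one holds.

#1 Y = 9, S = 4; 9 ≥ 4 — holds.
#2 V = 2, Y = 9; 2 < 9 (want ≥) — fails.
#3 Y + S = 9 + 4 = 13, not 12 — fails.
#4 max(2, 4) = 4, not 1 — fails.
#5 Y + V = 9 + 2 = 11 — holds.

Constraints 2, 3, and 4 are violated.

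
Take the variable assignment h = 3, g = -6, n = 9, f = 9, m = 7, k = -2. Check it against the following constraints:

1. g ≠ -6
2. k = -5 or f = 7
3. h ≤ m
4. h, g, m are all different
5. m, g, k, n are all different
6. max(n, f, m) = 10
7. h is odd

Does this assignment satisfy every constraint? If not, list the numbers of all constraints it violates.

The assignment fails constraints 1, 2, and 6.

1. g = -6, but -6 is required to differ — violated.
2. k = -2 ≠ -5 and f = 9 ≠ 7; both disjuncts false — violated.
3. h = 3, m = 7; 3 ≤ 7 — OK.
4. values 3, -6, 7 are pairwise distinct — OK.
5. values 7, -6, -2, 9 are pairwise distinct — OK.
6. max(9, 9, 7) = 9, not 10 — violated.
7. h = 3 is odd — OK.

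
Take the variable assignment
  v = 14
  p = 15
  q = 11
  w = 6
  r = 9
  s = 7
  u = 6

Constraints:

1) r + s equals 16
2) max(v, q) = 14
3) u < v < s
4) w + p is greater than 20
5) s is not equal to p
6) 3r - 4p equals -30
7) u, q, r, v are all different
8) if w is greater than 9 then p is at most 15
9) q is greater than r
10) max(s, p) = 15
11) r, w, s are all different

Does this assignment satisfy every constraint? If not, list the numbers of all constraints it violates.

1) r + s = 9 + 7 = 16 — holds.
2) max(14, 11) = 14 — holds.
3) values 6, 14, 7; v = 14 is not < s = 7 — fails.
4) w + p = 6 + 15 = 21; 21 > 20 — holds.
5) s = 7, p = 15; distinct — holds.
6) 3r - 4p = 3(9) - 4(15) = -33, not -30 — fails.
7) values 6, 11, 9, 14 are pairwise distinct — holds.
8) w = 6, not > 9; antecedent false, conditional vacuously true — holds.
9) q = 11, r = 9; 11 > 9 — holds.
10) max(7, 15) = 15 — holds.
11) values 9, 6, 7 are pairwise distinct — holds.

No — constraints 3, 6 are not satisfied.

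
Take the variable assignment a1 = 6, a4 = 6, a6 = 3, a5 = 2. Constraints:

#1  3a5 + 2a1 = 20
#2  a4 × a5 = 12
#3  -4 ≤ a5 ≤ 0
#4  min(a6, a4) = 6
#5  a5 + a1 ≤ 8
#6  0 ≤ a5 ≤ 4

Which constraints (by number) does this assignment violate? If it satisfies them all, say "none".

#1 3a5 + 2a1 = 3(2) + 2(6) = 18, not 20  ✗
#2 a4 × a5 = 6 × 2 = 12  ✓
#3 a5 = 2 is outside [-4, 0]  ✗
#4 min(3, 6) = 3, not 6  ✗
#5 a5 + a1 = 2 + 6 = 8; 8 ≤ 8  ✓
#6 a5 = 2 lies in [0, 4]  ✓

Constraints 1, 3, and 4 are violated.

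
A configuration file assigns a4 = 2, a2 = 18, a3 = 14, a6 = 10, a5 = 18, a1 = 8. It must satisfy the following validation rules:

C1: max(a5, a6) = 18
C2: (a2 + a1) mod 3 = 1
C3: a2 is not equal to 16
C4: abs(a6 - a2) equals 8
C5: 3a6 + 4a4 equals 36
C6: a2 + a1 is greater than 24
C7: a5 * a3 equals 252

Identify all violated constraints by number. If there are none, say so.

Constraints 2, 5 are violated.

C1: max(18, 10) = 18 — OK.
C2: a2 + a1 = 26; 26 mod 3 = 2, not 1 — violated.
C3: a2 = 18, and 18 ≠ 16 — OK.
C4: abs(10 - 18) = 8 — OK.
C5: 3a6 + 4a4 = 3(10) + 4(2) = 38, not 36 — violated.
C6: a2 + a1 = 18 + 8 = 26; 26 > 24 — OK.
C7: a5 * a3 = 18 * 14 = 252 — OK.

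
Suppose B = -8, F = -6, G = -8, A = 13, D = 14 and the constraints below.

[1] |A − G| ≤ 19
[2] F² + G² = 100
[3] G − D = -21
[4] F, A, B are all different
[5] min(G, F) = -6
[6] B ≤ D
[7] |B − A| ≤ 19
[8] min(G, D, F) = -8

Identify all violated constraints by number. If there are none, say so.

[1] |13 − (-8)| = 21; 21 > 19, exceeds bound 19 — violated.
[2] F² + G² = (-6)² + (-8)² = 36 + 64 = 100 — satisfied.
[3] G − D = -8 − 14 = -22, not -21 — violated.
[4] values -6, 13, -8 are pairwise distinct — satisfied.
[5] min(-8, -6) = -8, not -6 — violated.
[6] B = -8, D = 14; -8 ≤ 14 — satisfied.
[7] |-8 − 13| = 21; 21 > 19, exceeds bound 19 — violated.
[8] min(-8, 14, -6) = -8 — satisfied.

Constraints 1, 3, 5, 7 do not hold.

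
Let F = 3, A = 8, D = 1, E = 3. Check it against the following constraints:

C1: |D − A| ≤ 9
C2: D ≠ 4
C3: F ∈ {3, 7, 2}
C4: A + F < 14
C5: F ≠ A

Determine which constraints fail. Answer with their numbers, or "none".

C1: |1 − 8| = 7; 7 ≤ 9 — holds.
C2: D = 1, and 1 ≠ 4 — holds.
C3: F = 3 is in {3, 7, 2} — holds.
C4: A + F = 8 + 3 = 11; 11 < 14 — holds.
C5: F = 3, A = 8; distinct — holds.

The assignment satisfies every constraint.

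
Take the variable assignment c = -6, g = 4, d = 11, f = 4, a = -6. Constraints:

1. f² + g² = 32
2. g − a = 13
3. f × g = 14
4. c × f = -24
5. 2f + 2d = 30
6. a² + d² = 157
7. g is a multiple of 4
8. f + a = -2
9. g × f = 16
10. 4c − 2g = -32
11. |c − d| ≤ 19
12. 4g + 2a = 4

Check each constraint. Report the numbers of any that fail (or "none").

1. f² + g² = 4² + 4² = 16 + 16 = 32 — OK.
2. g − a = 4 − (-6) = 10, not 13 — violated.
3. f × g = 4 × 4 = 16, not 14 — violated.
4. c × f = -6 × 4 = -24 — OK.
5. 2f + 2d = 2(4) + 2(11) = 30 — OK.
6. a² + d² = (-6)² + 11² = 36 + 121 = 157 — OK.
7. 4 / 4 = 1, so 4 divides 4 — OK.
8. f + a = 4 + (-6) = -2 — OK.
9. g × f = 4 × 4 = 16 — OK.
10. 4c − 2g = 4(-6) − 2(4) = -32 — OK.
11. |-6 − 11| = 17; 17 ≤ 19 — OK.
12. 4g + 2a = 4(4) + 2(-6) = 4 — OK.

Constraints 2 and 3 do not hold.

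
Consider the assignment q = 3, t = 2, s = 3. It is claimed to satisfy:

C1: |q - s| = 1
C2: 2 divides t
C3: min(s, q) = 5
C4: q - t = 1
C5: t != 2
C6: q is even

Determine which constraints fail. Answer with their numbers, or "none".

C1: |3 - 3| = 0, not 1  no
C2: 2 / 2 = 1, so 2 divides 2  yes
C3: min(3, 3) = 3, not 5  no
C4: q - t = 3 - 2 = 1  yes
C5: t = 2, but 2 is required to differ  no
C6: q = 3 is odd  no

The assignment fails constraints 1, 3, 5, and 6.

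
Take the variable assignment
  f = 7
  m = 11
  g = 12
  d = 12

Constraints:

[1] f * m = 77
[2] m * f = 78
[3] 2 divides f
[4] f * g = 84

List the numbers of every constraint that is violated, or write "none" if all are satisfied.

Constraints 2 and 3 do not hold.

[1] f * m = 7 * 11 = 77 — holds.
[2] m * f = 11 * 7 = 77, not 78 — does not hold.
[3] 7 = 2*3 + 1, so 2 does not divide 7 — does not hold.
[4] f * g = 7 * 12 = 84 — holds.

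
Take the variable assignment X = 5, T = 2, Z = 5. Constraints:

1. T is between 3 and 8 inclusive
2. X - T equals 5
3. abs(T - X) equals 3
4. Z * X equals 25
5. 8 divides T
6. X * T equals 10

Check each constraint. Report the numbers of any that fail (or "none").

Constraints 1, 2, and 5 do not hold.

1. T = 2 is outside [3, 8]  FAIL
2. X - T = 5 - 2 = 3, not 5  FAIL
3. abs(2 - 5) = 3  OK
4. Z * X = 5 * 5 = 25  OK
5. 2 = 8*0 + 2, so 8 does not divide 2  FAIL
6. X * T = 5 * 2 = 10  OK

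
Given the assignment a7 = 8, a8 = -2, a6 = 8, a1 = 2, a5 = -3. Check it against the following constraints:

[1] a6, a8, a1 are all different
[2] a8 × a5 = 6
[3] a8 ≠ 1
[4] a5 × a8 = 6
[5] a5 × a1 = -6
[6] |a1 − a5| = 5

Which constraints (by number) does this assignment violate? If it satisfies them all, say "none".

All constraints are satisfied.

[1] values 8, -2, 2 are pairwise distinct — OK.
[2] a8 × a5 = -2 × (-3) = 6 — OK.
[3] a8 = -2, and -2 ≠ 1 — OK.
[4] a5 × a8 = -3 × (-2) = 6 — OK.
[5] a5 × a1 = -3 × 2 = -6 — OK.
[6] |2 − (-3)| = 5 — OK.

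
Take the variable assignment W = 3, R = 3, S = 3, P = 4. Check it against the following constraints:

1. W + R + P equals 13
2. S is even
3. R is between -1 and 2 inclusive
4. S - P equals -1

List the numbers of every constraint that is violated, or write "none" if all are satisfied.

1. W + R + P = 3 + 3 + 4 = 10, not 13  false
2. S = 3 is odd  false
3. R = 3 is outside [-1, 2]  false
4. S - P = 3 - 4 = -1  true

The assignment fails constraints 1, 2, 3.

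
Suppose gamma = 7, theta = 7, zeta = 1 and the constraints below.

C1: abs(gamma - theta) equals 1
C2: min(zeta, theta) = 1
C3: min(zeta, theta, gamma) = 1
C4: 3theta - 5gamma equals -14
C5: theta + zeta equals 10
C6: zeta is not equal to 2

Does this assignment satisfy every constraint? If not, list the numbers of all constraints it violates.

The assignment fails constraints 1, 5.

C1: abs(7 - 7) = 0, not 1  fails
C2: min(1, 7) = 1  holds
C3: min(1, 7, 7) = 1  holds
C4: 3theta - 5gamma = 3(7) - 5(7) = -14  holds
C5: theta + zeta = 7 + 1 = 8, not 10  fails
C6: zeta = 1, and 1 ≠ 2  holds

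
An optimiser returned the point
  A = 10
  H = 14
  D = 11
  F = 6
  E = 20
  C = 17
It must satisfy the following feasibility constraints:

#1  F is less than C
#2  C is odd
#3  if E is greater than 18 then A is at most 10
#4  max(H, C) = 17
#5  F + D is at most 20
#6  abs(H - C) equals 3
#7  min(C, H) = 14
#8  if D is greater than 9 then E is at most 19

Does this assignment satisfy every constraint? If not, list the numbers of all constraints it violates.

Constraint 8 does not hold.

#1 F = 6, C = 17; 6 < 17  yes
#2 C = 17 is odd  yes
#3 E = 20 > 18, so we need A ≤ 10; A = 10 ≤ 10  yes
#4 max(14, 17) = 17  yes
#5 F + D = 6 + 11 = 17; 17 ≤ 20  yes
#6 abs(14 - 17) = 3  yes
#7 min(17, 14) = 14  yes
#8 D = 11 > 9, so we need E ≤ 19; but E = 20 > 19  no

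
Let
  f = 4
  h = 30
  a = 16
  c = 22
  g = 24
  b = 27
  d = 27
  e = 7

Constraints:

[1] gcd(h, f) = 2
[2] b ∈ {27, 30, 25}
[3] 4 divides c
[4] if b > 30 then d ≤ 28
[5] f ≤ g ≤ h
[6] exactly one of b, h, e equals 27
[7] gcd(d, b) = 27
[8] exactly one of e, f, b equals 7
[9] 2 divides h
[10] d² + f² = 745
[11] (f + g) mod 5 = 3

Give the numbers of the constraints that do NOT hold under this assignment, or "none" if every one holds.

[1] gcd(30, 4) = 2 — holds.
[2] b = 27 is in {27, 30, 25} — holds.
[3] 22 = 4×5 + 2, so 4 does not divide 22 — fails.
[4] b = 27, not > 30; antecedent false, conditional vacuously true — holds.
[5] values 4 ≤ 24 ≤ 30 — holds.
[6] b=27, h=30, e=7; 1 of them equals 27 — holds.
[7] gcd(27, 27) = 27 — holds.
[8] e=7, f=4, b=27; 1 of them equals 7 — holds.
[9] 30 / 2 = 15, so 2 divides 30 — holds.
[10] d² + f² = 27² + 4² = 729 + 16 = 745 — holds.
[11] f + g = 28; 28 mod 5 = 3 — holds.

No — constraint 3 is not satisfied.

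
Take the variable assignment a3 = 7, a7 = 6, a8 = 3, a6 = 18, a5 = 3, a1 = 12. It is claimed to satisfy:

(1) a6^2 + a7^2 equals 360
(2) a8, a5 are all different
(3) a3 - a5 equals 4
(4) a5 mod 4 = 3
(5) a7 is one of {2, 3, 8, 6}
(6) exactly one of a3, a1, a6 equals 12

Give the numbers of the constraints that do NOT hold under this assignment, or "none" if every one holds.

No — constraint 2 is not satisfied.

(1) a6^2 + a7^2 = 18^2 + 6^2 = 324 + 36 = 360 — OK.
(2) a8 = a5 = 3, not all different — violated.
(3) a3 - a5 = 7 - 3 = 4 — OK.
(4) 3 mod 4 = 3 — OK.
(5) a7 = 6 is in {2, 3, 8, 6} — OK.
(6) a3=7, a1=12, a6=18; 1 of them equals 12 — OK.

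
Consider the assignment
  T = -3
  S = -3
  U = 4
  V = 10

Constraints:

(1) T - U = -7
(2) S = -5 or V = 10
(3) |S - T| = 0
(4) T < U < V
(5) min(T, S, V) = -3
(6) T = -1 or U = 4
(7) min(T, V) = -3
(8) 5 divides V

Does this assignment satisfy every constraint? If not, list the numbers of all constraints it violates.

The assignment satisfies every constraint.

(1) T - U = -3 - 4 = -7 — holds.
(2) S = -3 ≠ -5, but V = 10 = 10 (second disjunct) — holds.
(3) |-3 - (-3)| = 0 — holds.
(4) values -3 < 4 < 10 — holds.
(5) min(-3, -3, 10) = -3 — holds.
(6) T = -3 ≠ -1, but U = 4 = 4 (second disjunct) — holds.
(7) min(-3, 10) = -3 — holds.
(8) 10 / 5 = 2, so 5 divides 10 — holds.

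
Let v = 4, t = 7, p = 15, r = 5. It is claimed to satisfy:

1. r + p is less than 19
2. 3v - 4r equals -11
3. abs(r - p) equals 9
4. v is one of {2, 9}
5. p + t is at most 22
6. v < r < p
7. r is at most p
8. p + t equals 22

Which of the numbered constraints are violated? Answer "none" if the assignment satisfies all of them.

1. r + p = 5 + 15 = 20; 20 ≥ 19, bound 19 not met — does not hold.
2. 3v - 4r = 3(4) - 4(5) = -8, not -11 — does not hold.
3. abs(5 - 15) = 10, not 9 — does not hold.
4. v = 4 is not in {2, 9} — does not hold.
5. p + t = 15 + 7 = 22; 22 ≤ 22 — holds.
6. values 4 < 5 < 15 — holds.
7. r = 5, p = 15; 5 ≤ 15 — holds.
8. p + t = 15 + 7 = 22 — holds.

Constraints 1, 2, 3, 4 are violated.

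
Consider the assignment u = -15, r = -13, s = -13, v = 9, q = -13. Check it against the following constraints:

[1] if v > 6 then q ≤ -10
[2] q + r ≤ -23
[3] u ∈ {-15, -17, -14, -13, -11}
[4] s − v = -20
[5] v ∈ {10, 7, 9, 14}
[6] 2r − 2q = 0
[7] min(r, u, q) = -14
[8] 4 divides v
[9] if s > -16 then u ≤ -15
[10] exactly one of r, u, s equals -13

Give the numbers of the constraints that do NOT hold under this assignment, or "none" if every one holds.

Constraints 4, 7, 8, and 10 are violated.

[1] v = 9 > 6, so we need q ≤ -10; q = -13 ≤ -10 — OK.
[2] q + r = -13 + (-13) = -26; -26 ≤ -23 — OK.
[3] u = -15 is in {-15, -17, -14, -13, -11} — OK.
[4] s − v = -13 − 9 = -22, not -20 — violated.
[5] v = 9 is in {10, 7, 9, 14} — OK.
[6] 2r − 2q = 2(-13) − 2(-13) = 0 — OK.
[7] min(-13, -15, -13) = -15, not -14 — violated.
[8] 9 = 4×2 + 1, so 4 does not divide 9 — violated.
[9] s = -13 > -16, so we need u ≤ -15; u = -15 ≤ -15 — OK.
[10] r=-13, u=-15, s=-13; 2 of them equal -13, not exactly one — violated.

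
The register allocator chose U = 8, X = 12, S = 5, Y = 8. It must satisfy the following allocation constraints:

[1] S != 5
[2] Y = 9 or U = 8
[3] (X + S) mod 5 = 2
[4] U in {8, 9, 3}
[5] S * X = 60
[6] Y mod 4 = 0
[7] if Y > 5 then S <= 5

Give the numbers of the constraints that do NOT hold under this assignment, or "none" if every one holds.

[1] S = 5, but 5 is required to differ  ✘
[2] Y = 8 ≠ 9, but U = 8 = 8 (second disjunct)  ✔
[3] X + S = 17; 17 mod 5 = 2  ✔
[4] U = 8 is in {8, 9, 3}  ✔
[5] S * X = 5 * 12 = 60  ✔
[6] 8 mod 4 = 0  ✔
[7] Y = 8 > 5, so we need S ≤ 5; S = 5 ≤ 5  ✔

Constraint 1 is violated.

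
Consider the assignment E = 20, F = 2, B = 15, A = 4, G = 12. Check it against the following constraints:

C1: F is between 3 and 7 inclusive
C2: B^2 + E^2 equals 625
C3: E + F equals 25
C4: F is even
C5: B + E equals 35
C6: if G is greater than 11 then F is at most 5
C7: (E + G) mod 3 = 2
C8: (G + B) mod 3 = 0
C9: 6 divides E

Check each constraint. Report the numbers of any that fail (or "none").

C1: F = 2 is outside [3, 7]  false
C2: B^2 + E^2 = 15^2 + 20^2 = 225 + 400 = 625  true
C3: E + F = 20 + 2 = 22, not 25  false
C4: F = 2 is even  true
C5: B + E = 15 + 20 = 35  true
C6: G = 12 > 11, so we need F ≤ 5; F = 2 ≤ 5  true
C7: E + G = 32; 32 mod 3 = 2  true
C8: G + B = 27; 27 mod 3 = 0  true
C9: 20 = 6*3 + 2, so 6 does not divide 20  false

Constraints 1, 3, and 9 are violated.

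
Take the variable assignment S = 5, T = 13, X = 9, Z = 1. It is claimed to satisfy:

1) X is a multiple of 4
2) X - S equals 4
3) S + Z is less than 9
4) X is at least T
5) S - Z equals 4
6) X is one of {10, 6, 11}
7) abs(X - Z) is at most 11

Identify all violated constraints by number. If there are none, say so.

1) 9 = 4*2 + 1, so 4 does not divide 9 — fails.
2) X - S = 9 - 5 = 4 — holds.
3) S + Z = 5 + 1 = 6; 6 < 9 — holds.
4) X = 9, T = 13; 9 < 13 (want ≥) — fails.
5) S - Z = 5 - 1 = 4 — holds.
6) X = 9 is not in {10, 6, 11} — fails.
7) abs(9 - 1) = 8; 8 ≤ 11 — holds.

Constraints 1, 4, and 6 are violated.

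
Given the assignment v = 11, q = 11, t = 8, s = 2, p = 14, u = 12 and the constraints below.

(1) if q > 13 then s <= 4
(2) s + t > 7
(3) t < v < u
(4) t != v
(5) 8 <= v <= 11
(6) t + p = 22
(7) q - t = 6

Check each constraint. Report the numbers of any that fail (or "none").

Constraint 7 is violated.

(1) q = 11, not > 13; antecedent false, conditional vacuously true — satisfied.
(2) s + t = 2 + 8 = 10; 10 > 7 — satisfied.
(3) values 8 < 11 < 12 — satisfied.
(4) t = 8, v = 11; distinct — satisfied.
(5) v = 11 lies in [8, 11] — satisfied.
(6) t + p = 8 + 14 = 22 — satisfied.
(7) q - t = 11 - 8 = 3, not 6 — violated.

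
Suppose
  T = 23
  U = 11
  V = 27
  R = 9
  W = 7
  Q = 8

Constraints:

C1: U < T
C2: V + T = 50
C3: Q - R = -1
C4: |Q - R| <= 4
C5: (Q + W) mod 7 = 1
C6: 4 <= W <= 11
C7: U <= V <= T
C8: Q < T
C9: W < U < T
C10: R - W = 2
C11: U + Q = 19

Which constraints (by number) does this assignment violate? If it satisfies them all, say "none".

C1: U = 11, T = 23; 11 < 23  OK
C2: V + T = 27 + 23 = 50  OK
C3: Q - R = 8 - 9 = -1  OK
C4: |8 - 9| = 1; 1 ≤ 4  OK
C5: Q + W = 15; 15 mod 7 = 1  OK
C6: W = 7 lies in [4, 11]  OK
C7: values 11, 27, 23; V = 27 is not <= T = 23  FAIL
C8: Q = 8, T = 23; 8 < 23  OK
C9: values 7 < 11 < 23  OK
C10: R - W = 9 - 7 = 2  OK
C11: U + Q = 11 + 8 = 19  OK

Constraint 7 is violated.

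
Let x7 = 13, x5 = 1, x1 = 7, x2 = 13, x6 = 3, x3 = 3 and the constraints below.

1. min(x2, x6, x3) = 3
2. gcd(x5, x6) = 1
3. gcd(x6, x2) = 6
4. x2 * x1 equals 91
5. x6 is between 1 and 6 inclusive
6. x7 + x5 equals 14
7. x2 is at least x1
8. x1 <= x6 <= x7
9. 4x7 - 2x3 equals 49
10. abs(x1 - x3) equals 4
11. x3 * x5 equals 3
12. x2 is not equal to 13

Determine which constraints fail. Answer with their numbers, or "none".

1. min(13, 3, 3) = 3  ✔
2. gcd(1, 3) = 1  ✔
3. gcd(3, 13) = 1, not 6  ✘
4. x2 * x1 = 13 * 7 = 91  ✔
5. x6 = 3 lies in [1, 6]  ✔
6. x7 + x5 = 13 + 1 = 14  ✔
7. x2 = 13, x1 = 7; 13 ≥ 7  ✔
8. values 7, 3, 13; x1 = 7 is not <= x6 = 3  ✘
9. 4x7 - 2x3 = 4(13) - 2(3) = 46, not 49  ✘
10. abs(7 - 3) = 4  ✔
11. x3 * x5 = 3 * 1 = 3  ✔
12. x2 = 13, but 13 is required to differ  ✘

The assignment fails constraints 3, 8, 9, 12.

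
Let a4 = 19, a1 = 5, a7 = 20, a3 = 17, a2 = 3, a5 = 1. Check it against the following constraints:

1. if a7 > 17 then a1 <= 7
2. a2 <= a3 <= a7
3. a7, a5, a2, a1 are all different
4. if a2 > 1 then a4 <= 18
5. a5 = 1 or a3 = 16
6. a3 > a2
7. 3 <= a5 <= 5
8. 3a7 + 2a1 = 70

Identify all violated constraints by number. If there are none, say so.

1. a7 = 20 > 17, so we need a1 ≤ 7; a1 = 5 ≤ 7  holds
2. values 3 <= 17 <= 20  holds
3. values 20, 1, 3, 5 are pairwise distinct  holds
4. a2 = 3 > 1, so we need a4 ≤ 18; but a4 = 19 > 18  fails
5. a5 = 1 = 1 (first disjunct)  holds
6. a3 = 17, a2 = 3; 17 > 3  holds
7. a5 = 1 is outside [3, 5]  fails
8. 3a7 + 2a1 = 3(20) + 2(5) = 70  holds

The assignment fails constraints 4 and 7.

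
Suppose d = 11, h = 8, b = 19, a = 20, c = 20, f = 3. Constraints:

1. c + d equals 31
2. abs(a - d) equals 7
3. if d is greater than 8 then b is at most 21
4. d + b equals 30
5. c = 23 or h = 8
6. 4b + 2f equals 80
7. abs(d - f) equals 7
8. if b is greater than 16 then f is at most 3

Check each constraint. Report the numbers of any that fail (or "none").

1. c + d = 20 + 11 = 31 — OK.
2. abs(20 - 11) = 9, not 7 — violated.
3. d = 11 > 8, so we need b ≤ 21; b = 19 ≤ 21 — OK.
4. d + b = 11 + 19 = 30 — OK.
5. c = 20 ≠ 23, but h = 8 = 8 (second disjunct) — OK.
6. 4b + 2f = 4(19) + 2(3) = 82, not 80 — violated.
7. abs(11 - 3) = 8, not 7 — violated.
8. b = 19 > 16, so we need f ≤ 3; f = 3 ≤ 3 — OK.

Constraints 2, 6, and 7 do not hold.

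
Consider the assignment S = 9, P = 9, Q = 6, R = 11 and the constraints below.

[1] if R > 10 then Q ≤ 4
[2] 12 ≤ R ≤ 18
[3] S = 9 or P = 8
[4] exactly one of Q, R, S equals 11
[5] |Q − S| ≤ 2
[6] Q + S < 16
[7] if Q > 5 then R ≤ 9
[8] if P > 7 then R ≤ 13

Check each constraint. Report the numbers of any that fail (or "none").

Constraints 1, 2, 5, 7 do not hold.

[1] R = 11 > 10, so we need Q ≤ 4; but Q = 6 > 4  ✘
[2] R = 11 is outside [12, 18]  ✘
[3] S = 9 = 9 (first disjunct)  ✔
[4] Q=6, R=11, S=9; 1 of them equals 11  ✔
[5] |6 − 9| = 3; 3 > 2, exceeds bound 2  ✘
[6] Q + S = 6 + 9 = 15; 15 < 16  ✔
[7] Q = 6 > 5, so we need R ≤ 9; but R = 11 > 9  ✘
[8] P = 9 > 7, so we need R ≤ 13; R = 11 ≤ 13  ✔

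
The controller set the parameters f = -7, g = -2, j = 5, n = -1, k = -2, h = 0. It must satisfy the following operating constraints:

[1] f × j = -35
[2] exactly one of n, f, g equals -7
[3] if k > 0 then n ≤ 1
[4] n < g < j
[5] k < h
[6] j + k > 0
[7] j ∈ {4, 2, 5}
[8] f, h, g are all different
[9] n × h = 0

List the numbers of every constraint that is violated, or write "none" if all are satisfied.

[1] f × j = -7 × 5 = -35  true
[2] n=-1, f=-7, g=-2; 1 of them equals -7  true
[3] k = -2, not > 0; antecedent false, conditional vacuously true  true
[4] values -1, -2, 5; n = -1 is not < g = -2  false
[5] k = -2, h = 0; -2 < 0  true
[6] j + k = 5 + (-2) = 3; 3 > 0  true
[7] j = 5 is in {4, 2, 5}  true
[8] values -7, 0, -2 are pairwise distinct  true
[9] n × h = -1 × 0 = 0  true

The assignment fails constraint 4.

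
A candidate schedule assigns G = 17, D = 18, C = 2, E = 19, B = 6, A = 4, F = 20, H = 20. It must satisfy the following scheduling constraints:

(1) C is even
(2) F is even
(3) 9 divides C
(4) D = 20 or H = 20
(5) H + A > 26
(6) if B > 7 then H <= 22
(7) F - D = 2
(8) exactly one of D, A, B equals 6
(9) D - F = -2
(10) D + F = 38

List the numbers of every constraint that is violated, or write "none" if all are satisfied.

(1) C = 2 is even — holds.
(2) F = 20 is even — holds.
(3) 2 = 9*0 + 2, so 9 does not divide 2 — fails.
(4) D = 18 ≠ 20, but H = 20 = 20 (second disjunct) — holds.
(5) H + A = 20 + 4 = 24; 24 ≤ 26, bound 26 not met — fails.
(6) B = 6, not > 7; antecedent false, conditional vacuously true — holds.
(7) F - D = 20 - 18 = 2 — holds.
(8) D=18, A=4, B=6; 1 of them equals 6 — holds.
(9) D - F = 18 - 20 = -2 — holds.
(10) D + F = 18 + 20 = 38 — holds.

No — constraints 3, 5 are not satisfied.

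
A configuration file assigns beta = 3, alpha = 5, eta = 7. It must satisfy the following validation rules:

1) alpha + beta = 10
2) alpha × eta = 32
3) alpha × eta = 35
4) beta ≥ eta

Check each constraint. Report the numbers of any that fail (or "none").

Constraints 1, 2, and 4 are violated.

1) alpha + beta = 5 + 3 = 8, not 10  fails
2) alpha × eta = 5 × 7 = 35, not 32  fails
3) alpha × eta = 5 × 7 = 35  holds
4) beta = 3, eta = 7; 3 < 7 (want ≥)  fails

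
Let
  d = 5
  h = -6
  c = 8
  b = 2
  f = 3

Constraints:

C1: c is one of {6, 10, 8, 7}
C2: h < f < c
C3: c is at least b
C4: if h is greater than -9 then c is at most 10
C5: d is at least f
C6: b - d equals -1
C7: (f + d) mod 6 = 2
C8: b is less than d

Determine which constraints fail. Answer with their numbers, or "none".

The assignment fails constraint 6.

C1: c = 8 is in {6, 10, 8, 7} — satisfied.
C2: values -6 < 3 < 8 — satisfied.
C3: c = 8, b = 2; 8 ≥ 2 — satisfied.
C4: h = -6 > -9, so we need c ≤ 10; c = 8 ≤ 10 — satisfied.
C5: d = 5, f = 3; 5 ≥ 3 — satisfied.
C6: b - d = 2 - 5 = -3, not -1 — violated.
C7: f + d = 8; 8 mod 6 = 2 — satisfied.
C8: b = 2, d = 5; 2 < 5 — satisfied.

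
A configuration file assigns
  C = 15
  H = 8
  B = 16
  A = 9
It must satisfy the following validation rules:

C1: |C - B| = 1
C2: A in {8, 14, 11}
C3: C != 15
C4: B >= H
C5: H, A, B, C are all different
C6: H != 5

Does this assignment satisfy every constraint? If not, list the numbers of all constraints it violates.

No — constraints 2 and 3 are not satisfied.

C1: |15 - 16| = 1  OK
C2: A = 9 is not in {8, 14, 11}  FAIL
C3: C = 15, but 15 is required to differ  FAIL
C4: B = 16, H = 8; 16 ≥ 8  OK
C5: values 8, 9, 16, 15 are pairwise distinct  OK
C6: H = 8, and 8 ≠ 5  OK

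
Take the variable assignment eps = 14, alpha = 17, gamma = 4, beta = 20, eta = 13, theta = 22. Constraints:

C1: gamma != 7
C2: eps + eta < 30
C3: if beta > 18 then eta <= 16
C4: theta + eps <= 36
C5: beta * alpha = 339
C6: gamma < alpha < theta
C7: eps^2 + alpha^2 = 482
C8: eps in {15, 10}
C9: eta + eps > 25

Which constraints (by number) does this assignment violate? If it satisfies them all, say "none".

Violated: 5, 7, 8.

C1: gamma = 4, and 4 ≠ 7 — OK.
C2: eps + eta = 14 + 13 = 27; 27 < 30 — OK.
C3: beta = 20 > 18, so we need eta ≤ 16; eta = 13 ≤ 16 — OK.
C4: theta + eps = 22 + 14 = 36; 36 ≤ 36 — OK.
C5: beta * alpha = 20 * 17 = 340, not 339 — violated.
C6: values 4 < 17 < 22 — OK.
C7: eps^2 + alpha^2 = 14^2 + 17^2 = 196 + 289 = 485, not 482 — violated.
C8: eps = 14 is not in {15, 10} — violated.
C9: eta + eps = 13 + 14 = 27; 27 > 25 — OK.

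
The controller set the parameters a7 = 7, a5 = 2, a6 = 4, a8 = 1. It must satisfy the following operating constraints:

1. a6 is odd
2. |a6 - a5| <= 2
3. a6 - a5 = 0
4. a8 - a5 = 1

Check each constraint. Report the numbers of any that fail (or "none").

1. a6 = 4 is even  false
2. |4 - 2| = 2; 2 ≤ 2  true
3. a6 - a5 = 4 - 2 = 2, not 0  false
4. a8 - a5 = 1 - 2 = -1, not 1  false

No — constraints 1, 3, 4 are not satisfied.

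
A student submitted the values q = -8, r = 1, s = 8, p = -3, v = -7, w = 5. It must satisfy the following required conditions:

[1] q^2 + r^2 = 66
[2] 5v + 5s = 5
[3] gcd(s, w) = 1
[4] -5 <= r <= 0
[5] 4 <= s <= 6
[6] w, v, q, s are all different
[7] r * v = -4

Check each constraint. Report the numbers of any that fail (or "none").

Constraints 1, 4, 5, and 7 are violated.

[1] q^2 + r^2 = (-8)^2 + 1^2 = 64 + 1 = 65, not 66  no
[2] 5v + 5s = 5(-7) + 5(8) = 5  yes
[3] gcd(8, 5) = 1  yes
[4] r = 1 is outside [-5, 0]  no
[5] s = 8 is outside [4, 6]  no
[6] values 5, -7, -8, 8 are pairwise distinct  yes
[7] r * v = 1 * (-7) = -7, not -4  no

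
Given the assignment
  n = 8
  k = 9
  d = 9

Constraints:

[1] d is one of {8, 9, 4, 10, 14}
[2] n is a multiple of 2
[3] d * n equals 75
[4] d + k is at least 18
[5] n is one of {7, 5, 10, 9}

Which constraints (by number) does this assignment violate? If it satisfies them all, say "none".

[1] d = 9 is in {8, 9, 4, 10, 14}  holds
[2] 8 / 2 = 4, so 2 divides 8  holds
[3] d * n = 9 * 8 = 72, not 75  fails
[4] d + k = 9 + 9 = 18; 18 ≥ 18  holds
[5] n = 8 is not in {7, 5, 10, 9}  fails

Violated: 3 and 5.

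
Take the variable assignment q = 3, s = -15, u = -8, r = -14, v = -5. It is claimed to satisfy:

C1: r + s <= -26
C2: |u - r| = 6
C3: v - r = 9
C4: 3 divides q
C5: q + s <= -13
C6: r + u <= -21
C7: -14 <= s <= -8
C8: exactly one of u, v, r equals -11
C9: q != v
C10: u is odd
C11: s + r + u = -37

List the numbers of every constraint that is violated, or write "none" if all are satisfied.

C1: r + s = -14 + (-15) = -29; -29 ≤ -26  OK
C2: |-8 - (-14)| = 6  OK
C3: v - r = -5 - (-14) = 9  OK
C4: 3 / 3 = 1, so 3 divides 3  OK
C5: q + s = 3 + (-15) = -12; -12 > -13, bound -13 not met  FAIL
C6: r + u = -14 + (-8) = -22; -22 ≤ -21  OK
C7: s = -15 is outside [-14, -8]  FAIL
C8: u=-8, v=-5, r=-14; 0 of them equal -11, not exactly one  FAIL
C9: q = 3, v = -5; distinct  OK
C10: u = -8 is even  FAIL
C11: s + r + u = -15 + (-14) + (-8) = -37  OK

No — constraints 5, 7, 8, and 10 are not satisfied.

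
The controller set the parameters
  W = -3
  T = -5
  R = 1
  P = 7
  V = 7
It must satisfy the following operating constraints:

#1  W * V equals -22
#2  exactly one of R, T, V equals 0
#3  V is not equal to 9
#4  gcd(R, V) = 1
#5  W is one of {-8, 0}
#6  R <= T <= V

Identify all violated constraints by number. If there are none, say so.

#1 W * V = -3 * 7 = -21, not -22  false
#2 R=1, T=-5, V=7; 0 of them equal 0, not exactly one  false
#3 V = 7, and 7 ≠ 9  true
#4 gcd(1, 7) = 1  true
#5 W = -3 is not in {-8, 0}  false
#6 values 1, -5, 7; R = 1 is not <= T = -5  false

Constraints 1, 2, 5, 6 are violated.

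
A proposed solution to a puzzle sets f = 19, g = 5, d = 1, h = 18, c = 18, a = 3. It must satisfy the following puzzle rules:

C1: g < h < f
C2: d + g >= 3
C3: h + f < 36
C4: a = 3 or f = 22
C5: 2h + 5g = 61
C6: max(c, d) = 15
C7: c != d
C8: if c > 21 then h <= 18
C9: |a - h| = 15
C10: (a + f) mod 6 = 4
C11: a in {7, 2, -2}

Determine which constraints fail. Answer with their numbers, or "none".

Violated: 3, 6, and 11.

C1: values 5 < 18 < 19  true
C2: d + g = 1 + 5 = 6; 6 ≥ 3  true
C3: h + f = 18 + 19 = 37; 37 ≥ 36, bound 36 not met  false
C4: a = 3 = 3 (first disjunct)  true
C5: 2h + 5g = 2(18) + 5(5) = 61  true
C6: max(18, 1) = 18, not 15  false
C7: c = 18, d = 1; distinct  true
C8: c = 18, not > 21; antecedent false, conditional vacuously true  true
C9: |3 - 18| = 15  true
C10: a + f = 22; 22 mod 6 = 4  true
C11: a = 3 is not in {7, 2, -2}  false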